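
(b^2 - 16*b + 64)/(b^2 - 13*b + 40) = (b - 8)/(b - 5)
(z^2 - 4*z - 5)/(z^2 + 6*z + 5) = (z - 5)/(z + 5)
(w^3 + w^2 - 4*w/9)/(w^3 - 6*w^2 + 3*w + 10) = w*(9*w^2 + 9*w - 4)/(9*(w^3 - 6*w^2 + 3*w + 10))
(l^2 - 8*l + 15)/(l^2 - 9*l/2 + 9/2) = 2*(l - 5)/(2*l - 3)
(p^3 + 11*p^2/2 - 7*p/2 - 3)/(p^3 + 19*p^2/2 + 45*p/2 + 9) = (p - 1)/(p + 3)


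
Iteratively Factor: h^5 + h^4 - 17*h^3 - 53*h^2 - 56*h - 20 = (h + 1)*(h^4 - 17*h^2 - 36*h - 20) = (h + 1)^2*(h^3 - h^2 - 16*h - 20) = (h + 1)^2*(h + 2)*(h^2 - 3*h - 10) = (h + 1)^2*(h + 2)^2*(h - 5)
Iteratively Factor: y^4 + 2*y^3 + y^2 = (y)*(y^3 + 2*y^2 + y) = y*(y + 1)*(y^2 + y) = y*(y + 1)^2*(y)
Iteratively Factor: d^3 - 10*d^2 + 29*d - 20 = (d - 1)*(d^2 - 9*d + 20) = (d - 5)*(d - 1)*(d - 4)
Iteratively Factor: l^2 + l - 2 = (l + 2)*(l - 1)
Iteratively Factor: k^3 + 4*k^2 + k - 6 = (k + 3)*(k^2 + k - 2) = (k - 1)*(k + 3)*(k + 2)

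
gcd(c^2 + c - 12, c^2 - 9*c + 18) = c - 3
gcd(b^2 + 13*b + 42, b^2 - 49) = b + 7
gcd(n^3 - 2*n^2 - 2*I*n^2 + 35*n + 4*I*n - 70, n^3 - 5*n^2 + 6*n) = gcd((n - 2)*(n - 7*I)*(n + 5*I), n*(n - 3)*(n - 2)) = n - 2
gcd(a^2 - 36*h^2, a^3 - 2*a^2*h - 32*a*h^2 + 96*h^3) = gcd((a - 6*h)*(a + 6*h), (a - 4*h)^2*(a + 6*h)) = a + 6*h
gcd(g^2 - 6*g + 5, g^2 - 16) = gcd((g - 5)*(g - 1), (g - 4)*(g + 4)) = 1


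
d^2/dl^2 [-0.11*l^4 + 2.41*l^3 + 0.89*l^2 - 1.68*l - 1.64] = -1.32*l^2 + 14.46*l + 1.78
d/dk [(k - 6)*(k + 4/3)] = 2*k - 14/3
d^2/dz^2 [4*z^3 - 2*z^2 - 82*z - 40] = 24*z - 4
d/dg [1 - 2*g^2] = -4*g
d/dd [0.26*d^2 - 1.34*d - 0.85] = 0.52*d - 1.34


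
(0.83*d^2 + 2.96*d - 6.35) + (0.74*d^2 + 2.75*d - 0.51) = 1.57*d^2 + 5.71*d - 6.86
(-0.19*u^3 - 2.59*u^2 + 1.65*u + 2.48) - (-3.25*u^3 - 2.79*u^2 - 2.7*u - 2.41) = 3.06*u^3 + 0.2*u^2 + 4.35*u + 4.89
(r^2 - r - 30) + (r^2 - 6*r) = 2*r^2 - 7*r - 30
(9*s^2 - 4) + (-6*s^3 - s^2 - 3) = -6*s^3 + 8*s^2 - 7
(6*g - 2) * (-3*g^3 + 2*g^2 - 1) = -18*g^4 + 18*g^3 - 4*g^2 - 6*g + 2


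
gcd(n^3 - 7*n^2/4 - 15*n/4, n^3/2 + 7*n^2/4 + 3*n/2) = n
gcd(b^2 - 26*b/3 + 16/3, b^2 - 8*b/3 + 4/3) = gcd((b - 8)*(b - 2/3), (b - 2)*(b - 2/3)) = b - 2/3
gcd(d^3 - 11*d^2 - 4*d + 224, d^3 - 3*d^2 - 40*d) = d - 8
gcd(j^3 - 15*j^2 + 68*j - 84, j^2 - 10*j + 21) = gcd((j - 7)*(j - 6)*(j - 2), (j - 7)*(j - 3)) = j - 7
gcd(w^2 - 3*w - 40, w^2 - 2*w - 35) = w + 5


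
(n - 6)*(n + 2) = n^2 - 4*n - 12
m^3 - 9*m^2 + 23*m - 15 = (m - 5)*(m - 3)*(m - 1)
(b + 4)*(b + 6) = b^2 + 10*b + 24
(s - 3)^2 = s^2 - 6*s + 9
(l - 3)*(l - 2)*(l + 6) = l^3 + l^2 - 24*l + 36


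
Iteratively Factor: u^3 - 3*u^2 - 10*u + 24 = (u + 3)*(u^2 - 6*u + 8) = (u - 2)*(u + 3)*(u - 4)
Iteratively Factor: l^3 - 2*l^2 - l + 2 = (l - 2)*(l^2 - 1) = (l - 2)*(l + 1)*(l - 1)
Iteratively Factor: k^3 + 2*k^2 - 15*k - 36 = (k - 4)*(k^2 + 6*k + 9) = (k - 4)*(k + 3)*(k + 3)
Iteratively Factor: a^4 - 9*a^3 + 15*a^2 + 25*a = (a - 5)*(a^3 - 4*a^2 - 5*a) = (a - 5)*(a + 1)*(a^2 - 5*a) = (a - 5)^2*(a + 1)*(a)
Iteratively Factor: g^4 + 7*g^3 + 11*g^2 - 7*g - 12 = (g + 4)*(g^3 + 3*g^2 - g - 3) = (g + 3)*(g + 4)*(g^2 - 1) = (g + 1)*(g + 3)*(g + 4)*(g - 1)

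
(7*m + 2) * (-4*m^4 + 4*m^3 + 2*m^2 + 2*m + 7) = -28*m^5 + 20*m^4 + 22*m^3 + 18*m^2 + 53*m + 14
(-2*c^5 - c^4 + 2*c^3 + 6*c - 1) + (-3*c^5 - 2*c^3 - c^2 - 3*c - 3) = -5*c^5 - c^4 - c^2 + 3*c - 4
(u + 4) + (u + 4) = 2*u + 8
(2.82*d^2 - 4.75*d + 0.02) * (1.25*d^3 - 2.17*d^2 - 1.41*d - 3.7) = 3.525*d^5 - 12.0569*d^4 + 6.3563*d^3 - 3.7799*d^2 + 17.5468*d - 0.074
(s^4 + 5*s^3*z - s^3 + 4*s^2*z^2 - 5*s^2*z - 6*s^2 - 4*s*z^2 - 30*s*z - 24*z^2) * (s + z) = s^5 + 6*s^4*z - s^4 + 9*s^3*z^2 - 6*s^3*z - 6*s^3 + 4*s^2*z^3 - 9*s^2*z^2 - 36*s^2*z - 4*s*z^3 - 54*s*z^2 - 24*z^3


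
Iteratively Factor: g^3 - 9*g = (g + 3)*(g^2 - 3*g) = (g - 3)*(g + 3)*(g)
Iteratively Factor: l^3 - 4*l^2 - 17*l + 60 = (l + 4)*(l^2 - 8*l + 15) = (l - 5)*(l + 4)*(l - 3)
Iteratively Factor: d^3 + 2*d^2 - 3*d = (d)*(d^2 + 2*d - 3) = d*(d - 1)*(d + 3)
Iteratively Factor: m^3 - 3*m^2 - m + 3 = (m - 3)*(m^2 - 1) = (m - 3)*(m + 1)*(m - 1)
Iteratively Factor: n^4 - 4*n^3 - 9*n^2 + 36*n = (n + 3)*(n^3 - 7*n^2 + 12*n) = (n - 4)*(n + 3)*(n^2 - 3*n) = n*(n - 4)*(n + 3)*(n - 3)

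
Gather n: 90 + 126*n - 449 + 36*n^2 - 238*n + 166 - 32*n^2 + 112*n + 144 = 4*n^2 - 49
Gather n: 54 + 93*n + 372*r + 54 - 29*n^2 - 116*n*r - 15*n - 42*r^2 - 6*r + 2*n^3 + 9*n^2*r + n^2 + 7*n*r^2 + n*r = 2*n^3 + n^2*(9*r - 28) + n*(7*r^2 - 115*r + 78) - 42*r^2 + 366*r + 108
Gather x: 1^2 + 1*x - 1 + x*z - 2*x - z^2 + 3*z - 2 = x*(z - 1) - z^2 + 3*z - 2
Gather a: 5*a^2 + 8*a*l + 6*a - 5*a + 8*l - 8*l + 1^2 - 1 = 5*a^2 + a*(8*l + 1)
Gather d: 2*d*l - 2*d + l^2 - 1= d*(2*l - 2) + l^2 - 1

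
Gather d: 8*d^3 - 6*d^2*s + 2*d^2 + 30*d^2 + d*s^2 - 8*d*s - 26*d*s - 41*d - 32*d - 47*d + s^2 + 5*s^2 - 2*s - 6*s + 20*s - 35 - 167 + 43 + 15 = 8*d^3 + d^2*(32 - 6*s) + d*(s^2 - 34*s - 120) + 6*s^2 + 12*s - 144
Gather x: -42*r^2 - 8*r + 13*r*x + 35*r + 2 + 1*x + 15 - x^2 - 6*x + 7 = -42*r^2 + 27*r - x^2 + x*(13*r - 5) + 24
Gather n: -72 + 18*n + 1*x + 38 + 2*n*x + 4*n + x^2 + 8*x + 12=n*(2*x + 22) + x^2 + 9*x - 22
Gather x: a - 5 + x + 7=a + x + 2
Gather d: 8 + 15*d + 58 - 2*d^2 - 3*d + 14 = -2*d^2 + 12*d + 80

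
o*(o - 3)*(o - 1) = o^3 - 4*o^2 + 3*o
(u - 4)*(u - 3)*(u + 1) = u^3 - 6*u^2 + 5*u + 12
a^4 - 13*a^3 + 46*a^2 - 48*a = a*(a - 8)*(a - 3)*(a - 2)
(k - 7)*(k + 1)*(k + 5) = k^3 - k^2 - 37*k - 35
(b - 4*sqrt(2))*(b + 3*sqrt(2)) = b^2 - sqrt(2)*b - 24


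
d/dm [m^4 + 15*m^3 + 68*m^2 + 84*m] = 4*m^3 + 45*m^2 + 136*m + 84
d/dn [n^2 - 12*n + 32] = 2*n - 12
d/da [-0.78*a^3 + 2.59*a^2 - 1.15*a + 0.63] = -2.34*a^2 + 5.18*a - 1.15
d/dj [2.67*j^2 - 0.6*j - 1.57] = 5.34*j - 0.6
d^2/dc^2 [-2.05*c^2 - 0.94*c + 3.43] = -4.10000000000000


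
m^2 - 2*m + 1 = (m - 1)^2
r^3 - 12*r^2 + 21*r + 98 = (r - 7)^2*(r + 2)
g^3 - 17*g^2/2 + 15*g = g*(g - 6)*(g - 5/2)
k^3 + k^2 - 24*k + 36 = (k - 3)*(k - 2)*(k + 6)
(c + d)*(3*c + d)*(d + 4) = 3*c^2*d + 12*c^2 + 4*c*d^2 + 16*c*d + d^3 + 4*d^2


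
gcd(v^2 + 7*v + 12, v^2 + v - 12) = v + 4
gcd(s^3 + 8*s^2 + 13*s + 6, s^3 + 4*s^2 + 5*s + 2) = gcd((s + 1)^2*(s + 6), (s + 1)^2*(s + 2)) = s^2 + 2*s + 1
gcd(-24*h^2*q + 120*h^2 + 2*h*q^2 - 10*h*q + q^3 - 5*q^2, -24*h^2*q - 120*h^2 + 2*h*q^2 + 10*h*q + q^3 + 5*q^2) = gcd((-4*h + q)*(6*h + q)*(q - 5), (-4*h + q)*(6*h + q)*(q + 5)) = -24*h^2 + 2*h*q + q^2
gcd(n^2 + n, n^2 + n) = n^2 + n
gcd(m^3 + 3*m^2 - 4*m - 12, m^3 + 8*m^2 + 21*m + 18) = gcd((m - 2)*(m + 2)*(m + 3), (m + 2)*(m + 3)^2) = m^2 + 5*m + 6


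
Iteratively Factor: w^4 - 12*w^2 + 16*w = (w - 2)*(w^3 + 2*w^2 - 8*w) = (w - 2)*(w + 4)*(w^2 - 2*w) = w*(w - 2)*(w + 4)*(w - 2)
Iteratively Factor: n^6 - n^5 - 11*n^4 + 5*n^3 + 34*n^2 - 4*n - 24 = (n + 1)*(n^5 - 2*n^4 - 9*n^3 + 14*n^2 + 20*n - 24) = (n + 1)*(n + 2)*(n^4 - 4*n^3 - n^2 + 16*n - 12) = (n - 2)*(n + 1)*(n + 2)*(n^3 - 2*n^2 - 5*n + 6) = (n - 2)*(n + 1)*(n + 2)^2*(n^2 - 4*n + 3) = (n - 2)*(n - 1)*(n + 1)*(n + 2)^2*(n - 3)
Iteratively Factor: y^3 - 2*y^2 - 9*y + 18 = (y + 3)*(y^2 - 5*y + 6) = (y - 3)*(y + 3)*(y - 2)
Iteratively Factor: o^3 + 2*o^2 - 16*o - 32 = (o + 4)*(o^2 - 2*o - 8) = (o + 2)*(o + 4)*(o - 4)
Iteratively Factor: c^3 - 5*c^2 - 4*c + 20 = (c - 5)*(c^2 - 4) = (c - 5)*(c + 2)*(c - 2)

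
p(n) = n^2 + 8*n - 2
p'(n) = 2*n + 8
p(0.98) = 6.80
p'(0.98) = 9.96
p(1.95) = 17.40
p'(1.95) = 11.90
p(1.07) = 7.70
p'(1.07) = 10.14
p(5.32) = 68.86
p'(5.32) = 18.64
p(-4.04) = -18.00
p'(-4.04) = -0.08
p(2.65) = 26.22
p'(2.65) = 13.30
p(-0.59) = -6.37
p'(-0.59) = 6.82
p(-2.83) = -16.63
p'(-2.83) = 2.34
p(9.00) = 151.00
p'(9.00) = 26.00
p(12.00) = 238.00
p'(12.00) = 32.00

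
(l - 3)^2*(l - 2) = l^3 - 8*l^2 + 21*l - 18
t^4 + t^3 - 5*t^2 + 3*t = t*(t - 1)^2*(t + 3)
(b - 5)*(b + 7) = b^2 + 2*b - 35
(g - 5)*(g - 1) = g^2 - 6*g + 5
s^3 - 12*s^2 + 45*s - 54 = (s - 6)*(s - 3)^2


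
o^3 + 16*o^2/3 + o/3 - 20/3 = (o - 1)*(o + 4/3)*(o + 5)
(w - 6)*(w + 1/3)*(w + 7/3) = w^3 - 10*w^2/3 - 137*w/9 - 14/3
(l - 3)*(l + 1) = l^2 - 2*l - 3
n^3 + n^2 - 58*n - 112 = (n - 8)*(n + 2)*(n + 7)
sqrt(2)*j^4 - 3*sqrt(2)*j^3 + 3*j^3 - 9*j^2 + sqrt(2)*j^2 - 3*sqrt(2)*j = j*(j - 3)*(j + sqrt(2))*(sqrt(2)*j + 1)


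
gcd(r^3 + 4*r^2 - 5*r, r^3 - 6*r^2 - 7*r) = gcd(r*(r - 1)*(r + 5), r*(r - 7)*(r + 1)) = r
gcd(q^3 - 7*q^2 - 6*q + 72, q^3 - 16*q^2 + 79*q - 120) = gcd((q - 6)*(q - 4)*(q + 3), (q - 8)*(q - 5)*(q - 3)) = 1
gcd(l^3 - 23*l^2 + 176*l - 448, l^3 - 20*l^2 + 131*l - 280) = l^2 - 15*l + 56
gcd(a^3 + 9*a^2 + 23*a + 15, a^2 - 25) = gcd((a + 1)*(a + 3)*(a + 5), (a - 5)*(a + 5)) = a + 5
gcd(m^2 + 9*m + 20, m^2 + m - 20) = m + 5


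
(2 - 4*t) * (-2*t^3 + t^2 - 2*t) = 8*t^4 - 8*t^3 + 10*t^2 - 4*t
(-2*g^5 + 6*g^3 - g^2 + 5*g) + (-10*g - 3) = -2*g^5 + 6*g^3 - g^2 - 5*g - 3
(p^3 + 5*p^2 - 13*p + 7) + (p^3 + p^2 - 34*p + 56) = 2*p^3 + 6*p^2 - 47*p + 63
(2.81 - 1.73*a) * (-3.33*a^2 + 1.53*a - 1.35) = 5.7609*a^3 - 12.0042*a^2 + 6.6348*a - 3.7935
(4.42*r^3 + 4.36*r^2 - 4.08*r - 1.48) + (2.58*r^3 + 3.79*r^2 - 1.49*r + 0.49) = 7.0*r^3 + 8.15*r^2 - 5.57*r - 0.99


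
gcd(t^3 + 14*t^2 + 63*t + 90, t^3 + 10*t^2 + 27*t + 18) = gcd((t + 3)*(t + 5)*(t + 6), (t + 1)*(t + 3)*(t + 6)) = t^2 + 9*t + 18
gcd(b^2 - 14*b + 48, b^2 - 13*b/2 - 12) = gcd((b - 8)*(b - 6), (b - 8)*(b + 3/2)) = b - 8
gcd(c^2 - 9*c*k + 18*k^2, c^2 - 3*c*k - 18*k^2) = c - 6*k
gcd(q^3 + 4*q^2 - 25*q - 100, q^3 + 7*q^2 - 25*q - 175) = q^2 - 25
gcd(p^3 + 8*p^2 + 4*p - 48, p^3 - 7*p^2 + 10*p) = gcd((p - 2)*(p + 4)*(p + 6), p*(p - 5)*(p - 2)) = p - 2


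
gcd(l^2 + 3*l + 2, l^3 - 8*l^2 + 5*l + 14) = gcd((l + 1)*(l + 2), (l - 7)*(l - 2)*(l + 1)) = l + 1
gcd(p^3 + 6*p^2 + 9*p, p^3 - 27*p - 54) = p^2 + 6*p + 9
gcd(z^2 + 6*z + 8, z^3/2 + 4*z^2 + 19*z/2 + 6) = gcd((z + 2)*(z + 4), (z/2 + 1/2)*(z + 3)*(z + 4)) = z + 4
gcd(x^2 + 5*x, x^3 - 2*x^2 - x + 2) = 1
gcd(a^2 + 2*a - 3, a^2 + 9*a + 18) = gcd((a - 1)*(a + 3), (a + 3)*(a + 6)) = a + 3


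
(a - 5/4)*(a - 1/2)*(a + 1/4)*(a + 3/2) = a^4 - 33*a^2/16 + 7*a/16 + 15/64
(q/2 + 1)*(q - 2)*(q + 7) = q^3/2 + 7*q^2/2 - 2*q - 14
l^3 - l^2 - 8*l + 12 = (l - 2)^2*(l + 3)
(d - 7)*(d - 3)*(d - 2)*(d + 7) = d^4 - 5*d^3 - 43*d^2 + 245*d - 294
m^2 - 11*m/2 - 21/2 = (m - 7)*(m + 3/2)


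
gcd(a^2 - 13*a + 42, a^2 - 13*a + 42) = a^2 - 13*a + 42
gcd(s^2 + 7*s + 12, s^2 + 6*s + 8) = s + 4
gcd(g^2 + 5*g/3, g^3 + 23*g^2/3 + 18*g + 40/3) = g + 5/3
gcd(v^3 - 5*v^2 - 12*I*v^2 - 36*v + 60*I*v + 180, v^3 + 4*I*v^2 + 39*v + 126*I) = v - 6*I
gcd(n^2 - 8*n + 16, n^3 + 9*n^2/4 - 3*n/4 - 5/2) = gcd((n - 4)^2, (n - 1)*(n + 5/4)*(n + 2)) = 1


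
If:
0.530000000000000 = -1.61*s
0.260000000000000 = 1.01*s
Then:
No Solution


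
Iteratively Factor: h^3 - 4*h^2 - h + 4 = (h + 1)*(h^2 - 5*h + 4) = (h - 1)*(h + 1)*(h - 4)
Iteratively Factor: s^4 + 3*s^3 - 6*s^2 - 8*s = (s + 1)*(s^3 + 2*s^2 - 8*s) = s*(s + 1)*(s^2 + 2*s - 8) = s*(s + 1)*(s + 4)*(s - 2)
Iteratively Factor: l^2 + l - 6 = (l + 3)*(l - 2)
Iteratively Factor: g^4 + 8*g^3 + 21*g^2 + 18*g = (g)*(g^3 + 8*g^2 + 21*g + 18) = g*(g + 3)*(g^2 + 5*g + 6) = g*(g + 2)*(g + 3)*(g + 3)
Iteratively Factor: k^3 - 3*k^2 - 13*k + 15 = (k - 1)*(k^2 - 2*k - 15) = (k - 5)*(k - 1)*(k + 3)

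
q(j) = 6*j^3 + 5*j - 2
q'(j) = 18*j^2 + 5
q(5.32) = 928.01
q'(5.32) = 514.44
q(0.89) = 6.68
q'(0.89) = 19.26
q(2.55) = 110.24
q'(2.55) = 122.04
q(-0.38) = -4.23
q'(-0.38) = 7.60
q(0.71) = 3.70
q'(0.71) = 14.07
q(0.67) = 3.15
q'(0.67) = 13.08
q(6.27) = 1508.30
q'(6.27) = 712.63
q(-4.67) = -636.44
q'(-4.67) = 397.56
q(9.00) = 4417.00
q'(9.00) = 1463.00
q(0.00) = -2.00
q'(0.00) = 5.00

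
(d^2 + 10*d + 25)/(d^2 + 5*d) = (d + 5)/d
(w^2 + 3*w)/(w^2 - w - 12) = w/(w - 4)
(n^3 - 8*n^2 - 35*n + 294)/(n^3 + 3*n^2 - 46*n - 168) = (n - 7)/(n + 4)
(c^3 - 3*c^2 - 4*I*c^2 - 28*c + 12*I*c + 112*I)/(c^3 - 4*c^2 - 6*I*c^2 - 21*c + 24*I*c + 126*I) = (c^2 + c*(4 - 4*I) - 16*I)/(c^2 + c*(3 - 6*I) - 18*I)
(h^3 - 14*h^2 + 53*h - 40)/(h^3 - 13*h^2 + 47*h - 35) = (h - 8)/(h - 7)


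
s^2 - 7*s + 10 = (s - 5)*(s - 2)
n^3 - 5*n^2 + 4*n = n*(n - 4)*(n - 1)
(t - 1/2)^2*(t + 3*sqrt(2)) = t^3 - t^2 + 3*sqrt(2)*t^2 - 3*sqrt(2)*t + t/4 + 3*sqrt(2)/4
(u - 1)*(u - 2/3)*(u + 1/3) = u^3 - 4*u^2/3 + u/9 + 2/9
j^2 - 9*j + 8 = (j - 8)*(j - 1)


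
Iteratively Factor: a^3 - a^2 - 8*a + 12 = (a + 3)*(a^2 - 4*a + 4) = (a - 2)*(a + 3)*(a - 2)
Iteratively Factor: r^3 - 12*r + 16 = (r - 2)*(r^2 + 2*r - 8) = (r - 2)*(r + 4)*(r - 2)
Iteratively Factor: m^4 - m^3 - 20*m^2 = (m - 5)*(m^3 + 4*m^2) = m*(m - 5)*(m^2 + 4*m) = m^2*(m - 5)*(m + 4)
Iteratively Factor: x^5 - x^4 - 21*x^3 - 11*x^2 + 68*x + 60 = (x - 5)*(x^4 + 4*x^3 - x^2 - 16*x - 12) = (x - 5)*(x + 3)*(x^3 + x^2 - 4*x - 4) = (x - 5)*(x - 2)*(x + 3)*(x^2 + 3*x + 2) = (x - 5)*(x - 2)*(x + 2)*(x + 3)*(x + 1)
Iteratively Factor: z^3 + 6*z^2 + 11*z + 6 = (z + 2)*(z^2 + 4*z + 3) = (z + 1)*(z + 2)*(z + 3)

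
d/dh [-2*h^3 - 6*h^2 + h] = -6*h^2 - 12*h + 1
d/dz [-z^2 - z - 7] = -2*z - 1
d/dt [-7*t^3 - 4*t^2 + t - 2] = -21*t^2 - 8*t + 1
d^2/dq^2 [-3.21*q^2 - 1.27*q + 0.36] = -6.42000000000000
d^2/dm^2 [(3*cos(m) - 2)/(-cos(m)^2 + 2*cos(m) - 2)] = 2*(-27*(1 - cos(2*m))^2*cos(m) + 2*(1 - cos(2*m))^2 + 32*cos(m) - 56*cos(2*m) + 6*cos(3*m) + 6*cos(5*m))/(4*cos(m) - cos(2*m) - 5)^3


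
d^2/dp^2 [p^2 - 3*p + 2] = 2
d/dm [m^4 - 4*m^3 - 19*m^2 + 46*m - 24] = 4*m^3 - 12*m^2 - 38*m + 46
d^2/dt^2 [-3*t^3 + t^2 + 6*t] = 2 - 18*t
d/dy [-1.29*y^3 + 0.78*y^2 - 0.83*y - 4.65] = -3.87*y^2 + 1.56*y - 0.83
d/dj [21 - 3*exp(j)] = -3*exp(j)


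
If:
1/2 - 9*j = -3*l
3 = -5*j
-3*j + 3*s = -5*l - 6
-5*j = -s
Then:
No Solution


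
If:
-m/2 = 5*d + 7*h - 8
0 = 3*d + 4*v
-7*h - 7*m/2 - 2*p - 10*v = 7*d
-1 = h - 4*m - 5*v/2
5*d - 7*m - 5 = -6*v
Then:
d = -180/31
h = 333/62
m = -35/31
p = -1133/62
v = 135/31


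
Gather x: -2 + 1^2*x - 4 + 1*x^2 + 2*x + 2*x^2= 3*x^2 + 3*x - 6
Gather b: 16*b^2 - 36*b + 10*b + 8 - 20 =16*b^2 - 26*b - 12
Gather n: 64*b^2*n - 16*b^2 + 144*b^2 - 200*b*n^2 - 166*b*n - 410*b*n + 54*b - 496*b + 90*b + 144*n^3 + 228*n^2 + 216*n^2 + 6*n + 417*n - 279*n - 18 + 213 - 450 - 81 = 128*b^2 - 352*b + 144*n^3 + n^2*(444 - 200*b) + n*(64*b^2 - 576*b + 144) - 336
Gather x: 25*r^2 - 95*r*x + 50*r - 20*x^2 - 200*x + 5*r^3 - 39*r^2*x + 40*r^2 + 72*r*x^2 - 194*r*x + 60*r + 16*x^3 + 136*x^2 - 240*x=5*r^3 + 65*r^2 + 110*r + 16*x^3 + x^2*(72*r + 116) + x*(-39*r^2 - 289*r - 440)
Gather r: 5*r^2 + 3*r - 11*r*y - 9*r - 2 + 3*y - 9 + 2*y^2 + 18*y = 5*r^2 + r*(-11*y - 6) + 2*y^2 + 21*y - 11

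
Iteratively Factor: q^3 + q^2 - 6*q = (q + 3)*(q^2 - 2*q) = q*(q + 3)*(q - 2)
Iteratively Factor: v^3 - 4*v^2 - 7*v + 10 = (v - 1)*(v^2 - 3*v - 10) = (v - 5)*(v - 1)*(v + 2)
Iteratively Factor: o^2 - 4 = (o - 2)*(o + 2)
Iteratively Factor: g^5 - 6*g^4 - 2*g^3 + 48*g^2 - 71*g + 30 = (g - 1)*(g^4 - 5*g^3 - 7*g^2 + 41*g - 30) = (g - 2)*(g - 1)*(g^3 - 3*g^2 - 13*g + 15) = (g - 5)*(g - 2)*(g - 1)*(g^2 + 2*g - 3) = (g - 5)*(g - 2)*(g - 1)^2*(g + 3)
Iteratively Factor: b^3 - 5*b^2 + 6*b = (b)*(b^2 - 5*b + 6) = b*(b - 2)*(b - 3)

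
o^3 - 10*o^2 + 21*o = o*(o - 7)*(o - 3)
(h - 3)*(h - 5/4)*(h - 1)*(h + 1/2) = h^4 - 19*h^3/4 + 43*h^2/8 + h/4 - 15/8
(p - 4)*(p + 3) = p^2 - p - 12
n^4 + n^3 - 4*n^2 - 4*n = n*(n - 2)*(n + 1)*(n + 2)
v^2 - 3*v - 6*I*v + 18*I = (v - 3)*(v - 6*I)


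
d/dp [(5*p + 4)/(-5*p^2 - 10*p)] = (5*p^2 + 8*p + 8)/(5*p^2*(p^2 + 4*p + 4))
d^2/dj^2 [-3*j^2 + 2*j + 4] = -6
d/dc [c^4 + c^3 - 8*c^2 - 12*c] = 4*c^3 + 3*c^2 - 16*c - 12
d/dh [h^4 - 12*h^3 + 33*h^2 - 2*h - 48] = 4*h^3 - 36*h^2 + 66*h - 2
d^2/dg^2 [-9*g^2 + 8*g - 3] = -18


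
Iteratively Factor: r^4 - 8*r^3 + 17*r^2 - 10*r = (r - 2)*(r^3 - 6*r^2 + 5*r) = r*(r - 2)*(r^2 - 6*r + 5) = r*(r - 2)*(r - 1)*(r - 5)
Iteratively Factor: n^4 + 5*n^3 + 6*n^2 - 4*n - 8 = (n + 2)*(n^3 + 3*n^2 - 4) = (n + 2)^2*(n^2 + n - 2) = (n - 1)*(n + 2)^2*(n + 2)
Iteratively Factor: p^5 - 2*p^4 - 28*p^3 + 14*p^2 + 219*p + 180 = (p + 1)*(p^4 - 3*p^3 - 25*p^2 + 39*p + 180) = (p - 4)*(p + 1)*(p^3 + p^2 - 21*p - 45) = (p - 4)*(p + 1)*(p + 3)*(p^2 - 2*p - 15) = (p - 5)*(p - 4)*(p + 1)*(p + 3)*(p + 3)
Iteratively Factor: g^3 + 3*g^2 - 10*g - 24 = (g + 4)*(g^2 - g - 6) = (g - 3)*(g + 4)*(g + 2)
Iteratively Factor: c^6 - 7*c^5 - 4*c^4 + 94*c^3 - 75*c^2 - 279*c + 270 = (c - 5)*(c^5 - 2*c^4 - 14*c^3 + 24*c^2 + 45*c - 54) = (c - 5)*(c + 3)*(c^4 - 5*c^3 + c^2 + 21*c - 18) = (c - 5)*(c - 1)*(c + 3)*(c^3 - 4*c^2 - 3*c + 18) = (c - 5)*(c - 3)*(c - 1)*(c + 3)*(c^2 - c - 6) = (c - 5)*(c - 3)^2*(c - 1)*(c + 3)*(c + 2)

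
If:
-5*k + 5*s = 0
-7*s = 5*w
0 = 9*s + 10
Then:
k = -10/9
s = -10/9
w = 14/9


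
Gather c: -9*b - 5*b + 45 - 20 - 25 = -14*b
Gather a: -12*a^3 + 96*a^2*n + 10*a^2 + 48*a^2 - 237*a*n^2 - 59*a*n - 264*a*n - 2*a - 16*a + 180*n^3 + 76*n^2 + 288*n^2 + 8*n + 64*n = -12*a^3 + a^2*(96*n + 58) + a*(-237*n^2 - 323*n - 18) + 180*n^3 + 364*n^2 + 72*n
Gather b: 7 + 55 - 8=54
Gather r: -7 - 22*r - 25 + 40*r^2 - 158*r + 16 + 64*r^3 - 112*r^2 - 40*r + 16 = 64*r^3 - 72*r^2 - 220*r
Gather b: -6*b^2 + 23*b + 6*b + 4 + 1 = -6*b^2 + 29*b + 5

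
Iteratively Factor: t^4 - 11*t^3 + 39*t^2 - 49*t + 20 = (t - 1)*(t^3 - 10*t^2 + 29*t - 20) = (t - 4)*(t - 1)*(t^2 - 6*t + 5) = (t - 5)*(t - 4)*(t - 1)*(t - 1)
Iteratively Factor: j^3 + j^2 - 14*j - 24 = (j + 3)*(j^2 - 2*j - 8) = (j - 4)*(j + 3)*(j + 2)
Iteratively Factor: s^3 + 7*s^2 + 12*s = (s)*(s^2 + 7*s + 12) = s*(s + 3)*(s + 4)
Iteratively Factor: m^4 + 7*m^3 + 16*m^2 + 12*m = (m + 2)*(m^3 + 5*m^2 + 6*m) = (m + 2)^2*(m^2 + 3*m) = m*(m + 2)^2*(m + 3)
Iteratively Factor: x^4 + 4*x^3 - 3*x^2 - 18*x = (x + 3)*(x^3 + x^2 - 6*x) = (x - 2)*(x + 3)*(x^2 + 3*x) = (x - 2)*(x + 3)^2*(x)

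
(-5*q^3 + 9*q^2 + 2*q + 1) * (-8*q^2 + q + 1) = 40*q^5 - 77*q^4 - 12*q^3 + 3*q^2 + 3*q + 1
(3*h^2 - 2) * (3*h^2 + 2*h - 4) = 9*h^4 + 6*h^3 - 18*h^2 - 4*h + 8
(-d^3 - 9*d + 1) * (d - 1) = -d^4 + d^3 - 9*d^2 + 10*d - 1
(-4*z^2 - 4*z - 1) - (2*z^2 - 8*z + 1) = -6*z^2 + 4*z - 2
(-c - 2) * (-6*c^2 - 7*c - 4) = 6*c^3 + 19*c^2 + 18*c + 8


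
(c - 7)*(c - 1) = c^2 - 8*c + 7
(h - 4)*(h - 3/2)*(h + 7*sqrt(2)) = h^3 - 11*h^2/2 + 7*sqrt(2)*h^2 - 77*sqrt(2)*h/2 + 6*h + 42*sqrt(2)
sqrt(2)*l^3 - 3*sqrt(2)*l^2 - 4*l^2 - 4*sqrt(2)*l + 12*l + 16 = (l - 4)*(l - 2*sqrt(2))*(sqrt(2)*l + sqrt(2))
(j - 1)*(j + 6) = j^2 + 5*j - 6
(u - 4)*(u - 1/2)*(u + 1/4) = u^3 - 17*u^2/4 + 7*u/8 + 1/2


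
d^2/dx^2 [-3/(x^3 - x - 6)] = 6*(3*x*(-x^3 + x + 6) + (3*x^2 - 1)^2)/(-x^3 + x + 6)^3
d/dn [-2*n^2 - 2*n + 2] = -4*n - 2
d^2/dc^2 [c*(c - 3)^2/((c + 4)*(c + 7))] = 168*(2*c^3 + 17*c^2 + 19*c - 89)/(c^6 + 33*c^5 + 447*c^4 + 3179*c^3 + 12516*c^2 + 25872*c + 21952)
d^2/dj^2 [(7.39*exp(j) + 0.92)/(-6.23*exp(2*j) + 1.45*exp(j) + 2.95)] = (-286.827331*exp(4*j) - 209.589037*exp(3*j) - 789.97023*exp(2*j) - 37.956455*exp(j) - 60.376175)*exp(j)/(241.804367*exp(6*j) - 168.836115*exp(5*j) - 304.19844*exp(4*j) + 156.844325*exp(3*j) + 144.0426*exp(2*j) - 37.855875*exp(j) - 25.672375)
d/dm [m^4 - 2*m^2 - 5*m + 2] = 4*m^3 - 4*m - 5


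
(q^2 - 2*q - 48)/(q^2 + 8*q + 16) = (q^2 - 2*q - 48)/(q^2 + 8*q + 16)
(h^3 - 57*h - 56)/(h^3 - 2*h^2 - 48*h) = (h^2 + 8*h + 7)/(h*(h + 6))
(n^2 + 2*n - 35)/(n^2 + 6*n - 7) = (n - 5)/(n - 1)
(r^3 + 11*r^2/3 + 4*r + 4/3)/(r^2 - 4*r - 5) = (3*r^2 + 8*r + 4)/(3*(r - 5))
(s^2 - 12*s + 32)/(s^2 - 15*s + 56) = (s - 4)/(s - 7)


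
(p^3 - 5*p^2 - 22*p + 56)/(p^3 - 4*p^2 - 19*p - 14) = (p^2 + 2*p - 8)/(p^2 + 3*p + 2)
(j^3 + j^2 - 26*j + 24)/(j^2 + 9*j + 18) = (j^2 - 5*j + 4)/(j + 3)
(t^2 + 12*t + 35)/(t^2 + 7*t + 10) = (t + 7)/(t + 2)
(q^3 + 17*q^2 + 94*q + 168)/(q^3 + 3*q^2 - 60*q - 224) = (q + 6)/(q - 8)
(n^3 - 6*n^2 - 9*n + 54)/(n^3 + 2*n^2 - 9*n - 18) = (n - 6)/(n + 2)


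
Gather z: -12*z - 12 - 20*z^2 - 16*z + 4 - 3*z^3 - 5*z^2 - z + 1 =-3*z^3 - 25*z^2 - 29*z - 7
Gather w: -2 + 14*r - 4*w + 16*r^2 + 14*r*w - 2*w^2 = 16*r^2 + 14*r - 2*w^2 + w*(14*r - 4) - 2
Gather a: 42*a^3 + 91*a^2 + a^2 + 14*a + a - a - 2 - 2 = 42*a^3 + 92*a^2 + 14*a - 4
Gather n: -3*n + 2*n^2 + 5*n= 2*n^2 + 2*n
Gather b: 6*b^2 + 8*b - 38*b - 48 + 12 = 6*b^2 - 30*b - 36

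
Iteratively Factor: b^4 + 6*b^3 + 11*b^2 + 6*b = (b + 1)*(b^3 + 5*b^2 + 6*b) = b*(b + 1)*(b^2 + 5*b + 6) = b*(b + 1)*(b + 2)*(b + 3)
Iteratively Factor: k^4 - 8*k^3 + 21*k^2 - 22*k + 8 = (k - 1)*(k^3 - 7*k^2 + 14*k - 8) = (k - 1)^2*(k^2 - 6*k + 8) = (k - 4)*(k - 1)^2*(k - 2)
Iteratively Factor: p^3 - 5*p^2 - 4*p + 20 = (p - 2)*(p^2 - 3*p - 10) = (p - 2)*(p + 2)*(p - 5)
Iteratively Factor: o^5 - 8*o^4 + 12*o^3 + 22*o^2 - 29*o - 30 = (o + 1)*(o^4 - 9*o^3 + 21*o^2 + o - 30) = (o - 5)*(o + 1)*(o^3 - 4*o^2 + o + 6) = (o - 5)*(o - 2)*(o + 1)*(o^2 - 2*o - 3) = (o - 5)*(o - 3)*(o - 2)*(o + 1)*(o + 1)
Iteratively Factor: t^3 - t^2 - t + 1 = (t - 1)*(t^2 - 1) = (t - 1)*(t + 1)*(t - 1)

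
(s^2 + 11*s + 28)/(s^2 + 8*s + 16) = (s + 7)/(s + 4)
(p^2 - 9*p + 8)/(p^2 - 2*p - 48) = (p - 1)/(p + 6)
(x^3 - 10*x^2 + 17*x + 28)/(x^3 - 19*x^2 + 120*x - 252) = (x^2 - 3*x - 4)/(x^2 - 12*x + 36)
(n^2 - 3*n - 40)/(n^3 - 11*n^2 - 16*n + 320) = 1/(n - 8)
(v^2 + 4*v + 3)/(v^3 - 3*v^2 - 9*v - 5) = (v + 3)/(v^2 - 4*v - 5)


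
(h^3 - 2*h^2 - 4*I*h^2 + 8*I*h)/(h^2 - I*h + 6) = h*(h^2 - 2*h - 4*I*h + 8*I)/(h^2 - I*h + 6)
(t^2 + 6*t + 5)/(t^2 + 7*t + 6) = (t + 5)/(t + 6)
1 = 1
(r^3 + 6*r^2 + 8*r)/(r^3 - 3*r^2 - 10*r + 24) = r*(r^2 + 6*r + 8)/(r^3 - 3*r^2 - 10*r + 24)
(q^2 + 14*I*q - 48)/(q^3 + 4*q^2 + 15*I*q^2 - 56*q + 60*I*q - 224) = (q + 6*I)/(q^2 + q*(4 + 7*I) + 28*I)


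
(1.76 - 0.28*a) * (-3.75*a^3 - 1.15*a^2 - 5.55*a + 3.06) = 1.05*a^4 - 6.278*a^3 - 0.47*a^2 - 10.6248*a + 5.3856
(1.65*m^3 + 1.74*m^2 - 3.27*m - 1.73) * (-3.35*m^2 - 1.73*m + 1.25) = -5.5275*m^5 - 8.6835*m^4 + 10.0068*m^3 + 13.6276*m^2 - 1.0946*m - 2.1625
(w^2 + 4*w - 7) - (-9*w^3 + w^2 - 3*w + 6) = 9*w^3 + 7*w - 13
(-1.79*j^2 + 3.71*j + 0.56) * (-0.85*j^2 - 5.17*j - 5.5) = 1.5215*j^4 + 6.1008*j^3 - 9.8117*j^2 - 23.3002*j - 3.08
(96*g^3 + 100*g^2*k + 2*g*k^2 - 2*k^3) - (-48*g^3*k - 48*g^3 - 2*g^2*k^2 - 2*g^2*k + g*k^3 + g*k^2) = 48*g^3*k + 144*g^3 + 2*g^2*k^2 + 102*g^2*k - g*k^3 + g*k^2 - 2*k^3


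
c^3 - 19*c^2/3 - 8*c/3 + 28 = (c - 6)*(c - 7/3)*(c + 2)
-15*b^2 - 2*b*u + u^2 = (-5*b + u)*(3*b + u)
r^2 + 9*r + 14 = (r + 2)*(r + 7)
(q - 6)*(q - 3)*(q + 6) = q^3 - 3*q^2 - 36*q + 108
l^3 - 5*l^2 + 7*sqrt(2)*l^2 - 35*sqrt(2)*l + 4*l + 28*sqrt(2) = (l - 4)*(l - 1)*(l + 7*sqrt(2))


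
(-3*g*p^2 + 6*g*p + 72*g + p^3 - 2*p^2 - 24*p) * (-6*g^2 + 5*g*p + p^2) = 18*g^3*p^2 - 36*g^3*p - 432*g^3 - 21*g^2*p^3 + 42*g^2*p^2 + 504*g^2*p + 2*g*p^4 - 4*g*p^3 - 48*g*p^2 + p^5 - 2*p^4 - 24*p^3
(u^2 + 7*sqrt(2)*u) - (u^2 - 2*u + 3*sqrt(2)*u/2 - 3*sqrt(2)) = 2*u + 11*sqrt(2)*u/2 + 3*sqrt(2)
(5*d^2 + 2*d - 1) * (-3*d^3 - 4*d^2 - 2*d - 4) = -15*d^5 - 26*d^4 - 15*d^3 - 20*d^2 - 6*d + 4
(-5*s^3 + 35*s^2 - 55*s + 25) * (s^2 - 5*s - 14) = -5*s^5 + 60*s^4 - 160*s^3 - 190*s^2 + 645*s - 350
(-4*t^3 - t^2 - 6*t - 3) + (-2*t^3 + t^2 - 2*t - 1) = -6*t^3 - 8*t - 4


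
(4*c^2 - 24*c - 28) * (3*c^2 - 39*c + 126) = 12*c^4 - 228*c^3 + 1356*c^2 - 1932*c - 3528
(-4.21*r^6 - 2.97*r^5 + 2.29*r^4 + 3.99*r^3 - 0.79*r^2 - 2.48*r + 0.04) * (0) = 0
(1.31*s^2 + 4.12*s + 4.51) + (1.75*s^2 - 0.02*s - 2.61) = 3.06*s^2 + 4.1*s + 1.9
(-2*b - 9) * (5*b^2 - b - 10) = -10*b^3 - 43*b^2 + 29*b + 90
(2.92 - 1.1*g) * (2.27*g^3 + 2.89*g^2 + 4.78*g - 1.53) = -2.497*g^4 + 3.4494*g^3 + 3.1808*g^2 + 15.6406*g - 4.4676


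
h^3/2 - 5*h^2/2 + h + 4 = (h/2 + 1/2)*(h - 4)*(h - 2)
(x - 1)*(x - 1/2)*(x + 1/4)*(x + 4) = x^4 + 11*x^3/4 - 39*x^2/8 + 5*x/8 + 1/2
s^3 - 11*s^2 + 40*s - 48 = (s - 4)^2*(s - 3)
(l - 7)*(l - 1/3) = l^2 - 22*l/3 + 7/3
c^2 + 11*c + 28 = (c + 4)*(c + 7)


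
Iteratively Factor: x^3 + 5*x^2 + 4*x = (x + 1)*(x^2 + 4*x) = (x + 1)*(x + 4)*(x)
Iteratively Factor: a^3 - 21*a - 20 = (a + 4)*(a^2 - 4*a - 5) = (a + 1)*(a + 4)*(a - 5)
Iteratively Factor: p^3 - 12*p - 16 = (p - 4)*(p^2 + 4*p + 4) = (p - 4)*(p + 2)*(p + 2)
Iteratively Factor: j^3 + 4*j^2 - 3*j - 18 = (j + 3)*(j^2 + j - 6) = (j + 3)^2*(j - 2)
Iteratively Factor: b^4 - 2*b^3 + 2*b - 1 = (b - 1)*(b^3 - b^2 - b + 1) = (b - 1)^2*(b^2 - 1) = (b - 1)^2*(b + 1)*(b - 1)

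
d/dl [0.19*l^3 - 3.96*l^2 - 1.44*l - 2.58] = 0.57*l^2 - 7.92*l - 1.44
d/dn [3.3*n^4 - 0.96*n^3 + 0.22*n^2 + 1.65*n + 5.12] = 13.2*n^3 - 2.88*n^2 + 0.44*n + 1.65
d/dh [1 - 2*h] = -2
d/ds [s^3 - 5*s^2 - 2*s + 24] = 3*s^2 - 10*s - 2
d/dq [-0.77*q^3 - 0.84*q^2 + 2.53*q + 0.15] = -2.31*q^2 - 1.68*q + 2.53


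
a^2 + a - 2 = (a - 1)*(a + 2)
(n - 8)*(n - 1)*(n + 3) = n^3 - 6*n^2 - 19*n + 24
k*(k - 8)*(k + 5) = k^3 - 3*k^2 - 40*k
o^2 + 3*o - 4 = (o - 1)*(o + 4)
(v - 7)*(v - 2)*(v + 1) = v^3 - 8*v^2 + 5*v + 14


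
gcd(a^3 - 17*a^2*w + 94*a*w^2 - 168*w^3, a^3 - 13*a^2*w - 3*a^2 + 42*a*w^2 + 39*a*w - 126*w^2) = a^2 - 13*a*w + 42*w^2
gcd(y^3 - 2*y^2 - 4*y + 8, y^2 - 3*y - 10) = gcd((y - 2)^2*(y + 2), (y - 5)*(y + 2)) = y + 2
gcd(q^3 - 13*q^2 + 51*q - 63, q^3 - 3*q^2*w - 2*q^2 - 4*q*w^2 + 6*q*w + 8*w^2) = 1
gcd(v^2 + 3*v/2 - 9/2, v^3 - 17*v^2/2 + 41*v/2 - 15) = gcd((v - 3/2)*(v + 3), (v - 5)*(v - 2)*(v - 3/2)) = v - 3/2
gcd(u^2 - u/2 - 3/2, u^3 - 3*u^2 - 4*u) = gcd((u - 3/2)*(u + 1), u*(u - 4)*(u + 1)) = u + 1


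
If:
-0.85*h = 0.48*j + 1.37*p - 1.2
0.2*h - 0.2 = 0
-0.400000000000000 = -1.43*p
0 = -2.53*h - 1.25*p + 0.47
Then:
No Solution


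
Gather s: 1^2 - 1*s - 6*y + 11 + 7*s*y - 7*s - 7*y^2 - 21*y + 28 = s*(7*y - 8) - 7*y^2 - 27*y + 40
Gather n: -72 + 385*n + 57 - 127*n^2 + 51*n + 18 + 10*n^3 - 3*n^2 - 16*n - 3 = 10*n^3 - 130*n^2 + 420*n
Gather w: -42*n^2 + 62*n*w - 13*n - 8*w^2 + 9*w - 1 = -42*n^2 - 13*n - 8*w^2 + w*(62*n + 9) - 1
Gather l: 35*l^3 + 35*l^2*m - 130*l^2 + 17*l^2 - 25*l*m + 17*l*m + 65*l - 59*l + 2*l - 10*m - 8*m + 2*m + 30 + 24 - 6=35*l^3 + l^2*(35*m - 113) + l*(8 - 8*m) - 16*m + 48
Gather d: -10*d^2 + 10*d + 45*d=-10*d^2 + 55*d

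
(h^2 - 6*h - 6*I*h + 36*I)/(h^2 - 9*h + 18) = (h - 6*I)/(h - 3)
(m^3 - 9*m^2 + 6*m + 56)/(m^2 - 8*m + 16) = (m^2 - 5*m - 14)/(m - 4)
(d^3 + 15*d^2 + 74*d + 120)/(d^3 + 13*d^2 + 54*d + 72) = (d + 5)/(d + 3)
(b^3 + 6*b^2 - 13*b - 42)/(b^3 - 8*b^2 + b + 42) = (b + 7)/(b - 7)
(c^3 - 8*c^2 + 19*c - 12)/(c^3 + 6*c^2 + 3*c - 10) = (c^2 - 7*c + 12)/(c^2 + 7*c + 10)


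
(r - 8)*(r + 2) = r^2 - 6*r - 16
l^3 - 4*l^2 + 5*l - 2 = (l - 2)*(l - 1)^2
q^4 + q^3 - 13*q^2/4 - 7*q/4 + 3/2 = (q - 3/2)*(q - 1/2)*(q + 1)*(q + 2)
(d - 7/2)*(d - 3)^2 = d^3 - 19*d^2/2 + 30*d - 63/2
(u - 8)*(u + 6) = u^2 - 2*u - 48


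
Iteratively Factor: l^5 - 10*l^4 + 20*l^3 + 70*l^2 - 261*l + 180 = (l - 1)*(l^4 - 9*l^3 + 11*l^2 + 81*l - 180) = (l - 3)*(l - 1)*(l^3 - 6*l^2 - 7*l + 60) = (l - 5)*(l - 3)*(l - 1)*(l^2 - l - 12) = (l - 5)*(l - 3)*(l - 1)*(l + 3)*(l - 4)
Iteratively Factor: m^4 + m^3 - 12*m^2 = (m)*(m^3 + m^2 - 12*m) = m*(m + 4)*(m^2 - 3*m) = m*(m - 3)*(m + 4)*(m)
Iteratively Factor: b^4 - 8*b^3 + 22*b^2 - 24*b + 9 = (b - 3)*(b^3 - 5*b^2 + 7*b - 3) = (b - 3)*(b - 1)*(b^2 - 4*b + 3) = (b - 3)^2*(b - 1)*(b - 1)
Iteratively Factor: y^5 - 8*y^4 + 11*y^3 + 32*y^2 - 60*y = (y - 2)*(y^4 - 6*y^3 - y^2 + 30*y) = (y - 5)*(y - 2)*(y^3 - y^2 - 6*y) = y*(y - 5)*(y - 2)*(y^2 - y - 6) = y*(y - 5)*(y - 2)*(y + 2)*(y - 3)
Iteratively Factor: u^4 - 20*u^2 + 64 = (u - 2)*(u^3 + 2*u^2 - 16*u - 32) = (u - 2)*(u + 2)*(u^2 - 16) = (u - 2)*(u + 2)*(u + 4)*(u - 4)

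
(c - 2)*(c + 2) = c^2 - 4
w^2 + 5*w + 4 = (w + 1)*(w + 4)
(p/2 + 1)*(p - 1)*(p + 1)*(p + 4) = p^4/2 + 3*p^3 + 7*p^2/2 - 3*p - 4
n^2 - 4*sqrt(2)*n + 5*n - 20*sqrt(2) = (n + 5)*(n - 4*sqrt(2))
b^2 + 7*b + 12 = (b + 3)*(b + 4)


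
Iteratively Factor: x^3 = (x)*(x^2) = x^2*(x)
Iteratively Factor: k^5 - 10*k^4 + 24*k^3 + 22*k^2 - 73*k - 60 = (k - 5)*(k^4 - 5*k^3 - k^2 + 17*k + 12) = (k - 5)*(k + 1)*(k^3 - 6*k^2 + 5*k + 12) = (k - 5)*(k - 3)*(k + 1)*(k^2 - 3*k - 4) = (k - 5)*(k - 3)*(k + 1)^2*(k - 4)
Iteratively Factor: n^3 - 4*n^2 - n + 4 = (n - 1)*(n^2 - 3*n - 4) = (n - 4)*(n - 1)*(n + 1)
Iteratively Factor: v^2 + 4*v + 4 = (v + 2)*(v + 2)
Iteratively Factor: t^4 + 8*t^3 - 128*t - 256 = (t + 4)*(t^3 + 4*t^2 - 16*t - 64) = (t + 4)^2*(t^2 - 16) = (t - 4)*(t + 4)^2*(t + 4)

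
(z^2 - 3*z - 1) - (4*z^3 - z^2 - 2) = -4*z^3 + 2*z^2 - 3*z + 1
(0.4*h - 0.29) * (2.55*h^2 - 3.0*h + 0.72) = 1.02*h^3 - 1.9395*h^2 + 1.158*h - 0.2088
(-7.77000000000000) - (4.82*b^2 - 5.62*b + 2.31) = -4.82*b^2 + 5.62*b - 10.08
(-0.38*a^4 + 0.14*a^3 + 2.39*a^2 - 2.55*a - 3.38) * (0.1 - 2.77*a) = 1.0526*a^5 - 0.4258*a^4 - 6.6063*a^3 + 7.3025*a^2 + 9.1076*a - 0.338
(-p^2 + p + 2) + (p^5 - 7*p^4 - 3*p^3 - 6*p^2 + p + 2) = p^5 - 7*p^4 - 3*p^3 - 7*p^2 + 2*p + 4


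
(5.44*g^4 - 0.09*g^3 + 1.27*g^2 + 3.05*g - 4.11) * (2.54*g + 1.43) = 13.8176*g^5 + 7.5506*g^4 + 3.0971*g^3 + 9.5631*g^2 - 6.0779*g - 5.8773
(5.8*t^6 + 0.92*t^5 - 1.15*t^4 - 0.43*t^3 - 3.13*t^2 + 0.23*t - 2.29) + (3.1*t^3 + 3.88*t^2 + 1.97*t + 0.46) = 5.8*t^6 + 0.92*t^5 - 1.15*t^4 + 2.67*t^3 + 0.75*t^2 + 2.2*t - 1.83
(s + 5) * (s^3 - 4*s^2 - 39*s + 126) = s^4 + s^3 - 59*s^2 - 69*s + 630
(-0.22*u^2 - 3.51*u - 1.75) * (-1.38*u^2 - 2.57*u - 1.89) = 0.3036*u^4 + 5.4092*u^3 + 11.8515*u^2 + 11.1314*u + 3.3075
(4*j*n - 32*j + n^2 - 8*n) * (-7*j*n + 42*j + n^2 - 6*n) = -28*j^2*n^2 + 392*j^2*n - 1344*j^2 - 3*j*n^3 + 42*j*n^2 - 144*j*n + n^4 - 14*n^3 + 48*n^2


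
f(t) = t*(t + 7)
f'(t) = 2*t + 7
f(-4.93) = -10.21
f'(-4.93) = -2.86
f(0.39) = 2.88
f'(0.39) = 7.78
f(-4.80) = -10.56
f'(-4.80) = -2.60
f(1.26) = 10.41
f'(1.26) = 9.52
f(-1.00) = -6.00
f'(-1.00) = 5.00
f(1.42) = 11.96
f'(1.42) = 9.84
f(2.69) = 26.07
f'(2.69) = 12.38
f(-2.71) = -11.63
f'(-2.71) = 1.58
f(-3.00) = -12.00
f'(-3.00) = 1.00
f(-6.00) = -6.00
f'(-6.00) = -5.00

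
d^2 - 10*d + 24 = (d - 6)*(d - 4)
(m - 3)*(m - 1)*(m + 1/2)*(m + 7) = m^4 + 7*m^3/2 - 47*m^2/2 + 17*m/2 + 21/2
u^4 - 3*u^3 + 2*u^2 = u^2*(u - 2)*(u - 1)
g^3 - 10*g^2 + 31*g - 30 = (g - 5)*(g - 3)*(g - 2)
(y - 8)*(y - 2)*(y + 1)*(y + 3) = y^4 - 6*y^3 - 21*y^2 + 34*y + 48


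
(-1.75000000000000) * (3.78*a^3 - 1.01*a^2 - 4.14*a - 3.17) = -6.615*a^3 + 1.7675*a^2 + 7.245*a + 5.5475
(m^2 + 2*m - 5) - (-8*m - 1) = m^2 + 10*m - 4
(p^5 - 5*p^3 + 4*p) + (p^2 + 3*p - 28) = p^5 - 5*p^3 + p^2 + 7*p - 28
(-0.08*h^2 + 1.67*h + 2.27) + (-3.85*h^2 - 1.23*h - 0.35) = -3.93*h^2 + 0.44*h + 1.92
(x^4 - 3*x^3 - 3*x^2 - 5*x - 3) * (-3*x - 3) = -3*x^5 + 6*x^4 + 18*x^3 + 24*x^2 + 24*x + 9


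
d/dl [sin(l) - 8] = cos(l)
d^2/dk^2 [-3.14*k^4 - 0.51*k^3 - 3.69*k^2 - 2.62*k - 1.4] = -37.68*k^2 - 3.06*k - 7.38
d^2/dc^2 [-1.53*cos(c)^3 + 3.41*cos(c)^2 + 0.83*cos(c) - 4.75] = 0.3175*cos(c) - 6.82*cos(2*c) + 3.4425*cos(3*c)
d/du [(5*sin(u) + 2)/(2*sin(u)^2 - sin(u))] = 2*(-5*cos(u) - 4/tan(u) + cos(u)/sin(u)^2)/(2*sin(u) - 1)^2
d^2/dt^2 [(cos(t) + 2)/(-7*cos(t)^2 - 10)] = (-392*(cos(t) + 2)*sin(t)^2*cos(t)^2 + (7*cos(t)^2 + 10)^2*cos(t) - 14*(7*cos(t)^2 + 10)*(2*cos(2*t) + cos(3*t)))/(7*cos(t)^2 + 10)^3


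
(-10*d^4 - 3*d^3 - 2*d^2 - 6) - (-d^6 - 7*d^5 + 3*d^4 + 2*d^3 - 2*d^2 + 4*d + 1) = d^6 + 7*d^5 - 13*d^4 - 5*d^3 - 4*d - 7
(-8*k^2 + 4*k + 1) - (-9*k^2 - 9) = k^2 + 4*k + 10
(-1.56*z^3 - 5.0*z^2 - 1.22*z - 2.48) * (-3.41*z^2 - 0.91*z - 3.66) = 5.3196*z^5 + 18.4696*z^4 + 14.4198*z^3 + 27.867*z^2 + 6.722*z + 9.0768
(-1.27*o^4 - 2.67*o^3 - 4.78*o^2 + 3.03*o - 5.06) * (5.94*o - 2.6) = -7.5438*o^5 - 12.5578*o^4 - 21.4512*o^3 + 30.4262*o^2 - 37.9344*o + 13.156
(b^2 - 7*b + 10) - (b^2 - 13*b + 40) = 6*b - 30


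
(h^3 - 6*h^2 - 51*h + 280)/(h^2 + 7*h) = h - 13 + 40/h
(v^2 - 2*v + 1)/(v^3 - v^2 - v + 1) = 1/(v + 1)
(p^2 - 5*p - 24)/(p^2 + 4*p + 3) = (p - 8)/(p + 1)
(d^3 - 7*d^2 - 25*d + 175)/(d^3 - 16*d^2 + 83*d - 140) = (d + 5)/(d - 4)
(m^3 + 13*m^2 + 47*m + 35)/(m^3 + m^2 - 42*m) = (m^2 + 6*m + 5)/(m*(m - 6))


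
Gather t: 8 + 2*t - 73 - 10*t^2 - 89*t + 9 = -10*t^2 - 87*t - 56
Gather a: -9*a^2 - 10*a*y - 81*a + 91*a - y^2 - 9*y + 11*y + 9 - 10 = -9*a^2 + a*(10 - 10*y) - y^2 + 2*y - 1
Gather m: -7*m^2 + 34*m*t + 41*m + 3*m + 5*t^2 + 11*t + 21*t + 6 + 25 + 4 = -7*m^2 + m*(34*t + 44) + 5*t^2 + 32*t + 35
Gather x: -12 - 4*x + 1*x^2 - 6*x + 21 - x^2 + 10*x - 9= 0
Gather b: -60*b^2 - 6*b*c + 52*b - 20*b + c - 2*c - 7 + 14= -60*b^2 + b*(32 - 6*c) - c + 7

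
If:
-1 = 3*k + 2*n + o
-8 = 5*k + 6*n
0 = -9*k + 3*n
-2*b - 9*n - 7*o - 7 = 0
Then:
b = -144/23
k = -8/23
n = -24/23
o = 49/23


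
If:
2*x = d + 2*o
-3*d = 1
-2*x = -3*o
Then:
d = -1/3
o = -1/3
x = -1/2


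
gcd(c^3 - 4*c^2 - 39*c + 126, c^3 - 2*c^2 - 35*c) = c - 7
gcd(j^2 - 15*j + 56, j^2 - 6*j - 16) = j - 8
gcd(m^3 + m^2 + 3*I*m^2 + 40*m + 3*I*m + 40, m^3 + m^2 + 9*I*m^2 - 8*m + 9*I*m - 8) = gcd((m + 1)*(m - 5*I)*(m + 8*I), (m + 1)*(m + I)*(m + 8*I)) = m^2 + m*(1 + 8*I) + 8*I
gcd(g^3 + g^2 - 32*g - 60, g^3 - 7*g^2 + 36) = g^2 - 4*g - 12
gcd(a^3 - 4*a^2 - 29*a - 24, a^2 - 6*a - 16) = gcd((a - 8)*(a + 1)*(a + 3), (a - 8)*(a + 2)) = a - 8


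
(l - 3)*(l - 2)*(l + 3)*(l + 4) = l^4 + 2*l^3 - 17*l^2 - 18*l + 72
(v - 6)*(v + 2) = v^2 - 4*v - 12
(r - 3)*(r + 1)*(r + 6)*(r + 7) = r^4 + 11*r^3 + 13*r^2 - 123*r - 126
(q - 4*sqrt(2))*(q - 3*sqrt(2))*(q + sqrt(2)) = q^3 - 6*sqrt(2)*q^2 + 10*q + 24*sqrt(2)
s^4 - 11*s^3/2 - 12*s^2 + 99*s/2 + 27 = (s - 6)*(s - 3)*(s + 1/2)*(s + 3)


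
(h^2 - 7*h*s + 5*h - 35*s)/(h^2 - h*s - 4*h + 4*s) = (h^2 - 7*h*s + 5*h - 35*s)/(h^2 - h*s - 4*h + 4*s)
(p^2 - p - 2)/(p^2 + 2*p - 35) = (p^2 - p - 2)/(p^2 + 2*p - 35)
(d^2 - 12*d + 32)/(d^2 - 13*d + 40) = (d - 4)/(d - 5)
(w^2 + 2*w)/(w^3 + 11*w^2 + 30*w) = (w + 2)/(w^2 + 11*w + 30)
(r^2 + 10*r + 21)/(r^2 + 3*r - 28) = (r + 3)/(r - 4)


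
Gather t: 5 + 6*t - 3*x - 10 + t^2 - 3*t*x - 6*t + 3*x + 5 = t^2 - 3*t*x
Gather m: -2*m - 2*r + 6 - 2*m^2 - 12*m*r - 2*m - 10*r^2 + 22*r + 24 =-2*m^2 + m*(-12*r - 4) - 10*r^2 + 20*r + 30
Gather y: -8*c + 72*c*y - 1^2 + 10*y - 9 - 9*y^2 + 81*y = -8*c - 9*y^2 + y*(72*c + 91) - 10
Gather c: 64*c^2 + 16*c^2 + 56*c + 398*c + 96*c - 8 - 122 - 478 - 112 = 80*c^2 + 550*c - 720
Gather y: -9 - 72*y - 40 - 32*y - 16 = -104*y - 65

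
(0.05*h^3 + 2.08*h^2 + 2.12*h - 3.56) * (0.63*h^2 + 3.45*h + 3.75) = 0.0315*h^5 + 1.4829*h^4 + 8.6991*h^3 + 12.8712*h^2 - 4.332*h - 13.35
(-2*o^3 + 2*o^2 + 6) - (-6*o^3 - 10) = 4*o^3 + 2*o^2 + 16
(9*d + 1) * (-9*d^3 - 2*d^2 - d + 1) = -81*d^4 - 27*d^3 - 11*d^2 + 8*d + 1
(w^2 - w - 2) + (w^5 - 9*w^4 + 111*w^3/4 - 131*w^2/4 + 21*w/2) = w^5 - 9*w^4 + 111*w^3/4 - 127*w^2/4 + 19*w/2 - 2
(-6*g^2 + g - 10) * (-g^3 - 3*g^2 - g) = 6*g^5 + 17*g^4 + 13*g^3 + 29*g^2 + 10*g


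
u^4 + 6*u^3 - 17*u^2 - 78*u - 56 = (u - 4)*(u + 1)*(u + 2)*(u + 7)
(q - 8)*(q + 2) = q^2 - 6*q - 16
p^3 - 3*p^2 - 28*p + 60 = (p - 6)*(p - 2)*(p + 5)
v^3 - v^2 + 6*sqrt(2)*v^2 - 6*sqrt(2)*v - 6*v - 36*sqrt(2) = (v - 3)*(v + 2)*(v + 6*sqrt(2))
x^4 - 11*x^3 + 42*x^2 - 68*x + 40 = (x - 5)*(x - 2)^3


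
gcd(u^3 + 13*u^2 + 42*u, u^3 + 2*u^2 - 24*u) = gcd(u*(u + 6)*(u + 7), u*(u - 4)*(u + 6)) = u^2 + 6*u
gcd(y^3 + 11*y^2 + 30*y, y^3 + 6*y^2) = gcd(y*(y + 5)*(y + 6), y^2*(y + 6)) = y^2 + 6*y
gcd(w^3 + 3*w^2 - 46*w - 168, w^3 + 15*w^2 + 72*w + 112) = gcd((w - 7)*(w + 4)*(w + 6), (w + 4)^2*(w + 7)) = w + 4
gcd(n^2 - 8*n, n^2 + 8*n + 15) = 1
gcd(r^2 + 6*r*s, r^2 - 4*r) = r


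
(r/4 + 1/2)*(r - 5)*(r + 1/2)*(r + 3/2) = r^4/4 - r^3/4 - 61*r^2/16 - 89*r/16 - 15/8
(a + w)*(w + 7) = a*w + 7*a + w^2 + 7*w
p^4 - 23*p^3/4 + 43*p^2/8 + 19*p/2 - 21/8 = (p - 7/2)*(p - 3)*(p - 1/4)*(p + 1)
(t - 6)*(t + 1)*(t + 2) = t^3 - 3*t^2 - 16*t - 12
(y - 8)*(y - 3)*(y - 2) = y^3 - 13*y^2 + 46*y - 48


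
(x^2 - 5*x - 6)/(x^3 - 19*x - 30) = (-x^2 + 5*x + 6)/(-x^3 + 19*x + 30)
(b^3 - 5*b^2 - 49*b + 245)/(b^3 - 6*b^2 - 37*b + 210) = (b + 7)/(b + 6)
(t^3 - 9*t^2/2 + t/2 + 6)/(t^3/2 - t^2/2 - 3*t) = (-2*t^3 + 9*t^2 - t - 12)/(t*(-t^2 + t + 6))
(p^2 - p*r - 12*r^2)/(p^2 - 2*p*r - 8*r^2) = (p + 3*r)/(p + 2*r)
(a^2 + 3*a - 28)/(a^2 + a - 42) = (a - 4)/(a - 6)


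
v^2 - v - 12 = (v - 4)*(v + 3)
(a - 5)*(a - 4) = a^2 - 9*a + 20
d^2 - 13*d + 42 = (d - 7)*(d - 6)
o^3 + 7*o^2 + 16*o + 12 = (o + 2)^2*(o + 3)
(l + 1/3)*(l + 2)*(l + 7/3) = l^3 + 14*l^2/3 + 55*l/9 + 14/9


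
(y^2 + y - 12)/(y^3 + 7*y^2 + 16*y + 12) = (y^2 + y - 12)/(y^3 + 7*y^2 + 16*y + 12)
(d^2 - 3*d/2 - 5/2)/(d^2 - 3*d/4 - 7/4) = 2*(2*d - 5)/(4*d - 7)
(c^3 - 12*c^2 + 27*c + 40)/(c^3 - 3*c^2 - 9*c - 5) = (c - 8)/(c + 1)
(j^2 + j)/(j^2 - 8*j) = (j + 1)/(j - 8)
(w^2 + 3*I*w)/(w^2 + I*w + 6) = w/(w - 2*I)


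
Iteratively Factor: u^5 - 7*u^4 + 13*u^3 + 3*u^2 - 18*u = (u)*(u^4 - 7*u^3 + 13*u^2 + 3*u - 18) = u*(u - 2)*(u^3 - 5*u^2 + 3*u + 9) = u*(u - 3)*(u - 2)*(u^2 - 2*u - 3) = u*(u - 3)^2*(u - 2)*(u + 1)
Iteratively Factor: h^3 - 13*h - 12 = (h - 4)*(h^2 + 4*h + 3) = (h - 4)*(h + 3)*(h + 1)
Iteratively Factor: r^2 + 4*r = (r)*(r + 4)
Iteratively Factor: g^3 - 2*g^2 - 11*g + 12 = (g + 3)*(g^2 - 5*g + 4) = (g - 1)*(g + 3)*(g - 4)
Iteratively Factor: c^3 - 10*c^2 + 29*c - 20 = (c - 5)*(c^2 - 5*c + 4) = (c - 5)*(c - 1)*(c - 4)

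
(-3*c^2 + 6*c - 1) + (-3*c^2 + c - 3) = -6*c^2 + 7*c - 4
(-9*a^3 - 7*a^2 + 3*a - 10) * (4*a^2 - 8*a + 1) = -36*a^5 + 44*a^4 + 59*a^3 - 71*a^2 + 83*a - 10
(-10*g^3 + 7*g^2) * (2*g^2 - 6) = -20*g^5 + 14*g^4 + 60*g^3 - 42*g^2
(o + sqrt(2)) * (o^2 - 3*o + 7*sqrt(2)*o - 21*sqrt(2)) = o^3 - 3*o^2 + 8*sqrt(2)*o^2 - 24*sqrt(2)*o + 14*o - 42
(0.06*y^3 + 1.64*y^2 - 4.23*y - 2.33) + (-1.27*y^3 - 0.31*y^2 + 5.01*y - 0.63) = -1.21*y^3 + 1.33*y^2 + 0.779999999999999*y - 2.96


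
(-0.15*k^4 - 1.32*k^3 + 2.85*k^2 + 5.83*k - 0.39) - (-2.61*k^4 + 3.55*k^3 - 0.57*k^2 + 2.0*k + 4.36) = 2.46*k^4 - 4.87*k^3 + 3.42*k^2 + 3.83*k - 4.75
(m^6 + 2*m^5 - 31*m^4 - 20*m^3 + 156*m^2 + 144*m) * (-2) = -2*m^6 - 4*m^5 + 62*m^4 + 40*m^3 - 312*m^2 - 288*m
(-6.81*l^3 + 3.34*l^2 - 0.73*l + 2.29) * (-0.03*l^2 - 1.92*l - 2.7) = 0.2043*l^5 + 12.975*l^4 + 11.9961*l^3 - 7.6851*l^2 - 2.4258*l - 6.183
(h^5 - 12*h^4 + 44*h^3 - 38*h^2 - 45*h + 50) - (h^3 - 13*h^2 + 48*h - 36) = h^5 - 12*h^4 + 43*h^3 - 25*h^2 - 93*h + 86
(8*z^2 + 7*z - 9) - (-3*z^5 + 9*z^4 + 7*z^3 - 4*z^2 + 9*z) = 3*z^5 - 9*z^4 - 7*z^3 + 12*z^2 - 2*z - 9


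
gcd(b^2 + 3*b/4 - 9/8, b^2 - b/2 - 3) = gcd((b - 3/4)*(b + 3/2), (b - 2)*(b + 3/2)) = b + 3/2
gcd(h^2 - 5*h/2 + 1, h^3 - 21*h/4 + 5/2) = h^2 - 5*h/2 + 1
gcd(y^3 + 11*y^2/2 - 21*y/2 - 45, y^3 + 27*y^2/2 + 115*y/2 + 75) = y^2 + 17*y/2 + 15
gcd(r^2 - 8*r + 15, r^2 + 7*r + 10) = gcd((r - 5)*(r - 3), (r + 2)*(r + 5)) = 1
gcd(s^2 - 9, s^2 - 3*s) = s - 3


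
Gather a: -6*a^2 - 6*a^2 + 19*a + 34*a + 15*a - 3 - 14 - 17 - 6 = -12*a^2 + 68*a - 40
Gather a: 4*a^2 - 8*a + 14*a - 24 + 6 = 4*a^2 + 6*a - 18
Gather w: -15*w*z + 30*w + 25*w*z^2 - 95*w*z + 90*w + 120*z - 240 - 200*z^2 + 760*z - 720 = w*(25*z^2 - 110*z + 120) - 200*z^2 + 880*z - 960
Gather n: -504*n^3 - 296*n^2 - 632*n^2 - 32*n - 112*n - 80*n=-504*n^3 - 928*n^2 - 224*n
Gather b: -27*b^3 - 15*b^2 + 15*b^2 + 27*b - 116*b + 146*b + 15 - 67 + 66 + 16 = -27*b^3 + 57*b + 30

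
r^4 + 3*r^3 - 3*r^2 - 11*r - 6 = (r - 2)*(r + 1)^2*(r + 3)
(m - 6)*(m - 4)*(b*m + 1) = b*m^3 - 10*b*m^2 + 24*b*m + m^2 - 10*m + 24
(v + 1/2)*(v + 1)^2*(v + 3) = v^4 + 11*v^3/2 + 19*v^2/2 + 13*v/2 + 3/2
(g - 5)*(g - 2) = g^2 - 7*g + 10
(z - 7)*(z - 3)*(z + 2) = z^3 - 8*z^2 + z + 42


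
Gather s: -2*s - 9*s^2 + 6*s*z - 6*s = -9*s^2 + s*(6*z - 8)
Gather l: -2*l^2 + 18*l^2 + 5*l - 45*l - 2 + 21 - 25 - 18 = 16*l^2 - 40*l - 24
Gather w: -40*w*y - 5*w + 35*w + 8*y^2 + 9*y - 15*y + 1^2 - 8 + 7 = w*(30 - 40*y) + 8*y^2 - 6*y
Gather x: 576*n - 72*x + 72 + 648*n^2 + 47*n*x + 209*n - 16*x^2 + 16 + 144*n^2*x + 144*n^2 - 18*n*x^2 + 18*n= 792*n^2 + 803*n + x^2*(-18*n - 16) + x*(144*n^2 + 47*n - 72) + 88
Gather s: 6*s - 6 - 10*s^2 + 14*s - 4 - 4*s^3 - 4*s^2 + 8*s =-4*s^3 - 14*s^2 + 28*s - 10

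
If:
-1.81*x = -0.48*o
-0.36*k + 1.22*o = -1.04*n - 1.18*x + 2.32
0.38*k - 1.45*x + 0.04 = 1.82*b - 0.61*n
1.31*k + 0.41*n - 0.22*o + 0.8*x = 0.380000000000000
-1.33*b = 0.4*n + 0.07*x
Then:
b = -0.11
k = 0.20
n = 0.32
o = 1.34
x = 0.36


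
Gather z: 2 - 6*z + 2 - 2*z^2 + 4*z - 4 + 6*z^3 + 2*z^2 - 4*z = 6*z^3 - 6*z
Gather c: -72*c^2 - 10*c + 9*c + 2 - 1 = -72*c^2 - c + 1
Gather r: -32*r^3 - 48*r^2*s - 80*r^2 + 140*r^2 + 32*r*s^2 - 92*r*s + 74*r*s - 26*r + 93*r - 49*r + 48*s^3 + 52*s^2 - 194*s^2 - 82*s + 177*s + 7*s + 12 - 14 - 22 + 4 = -32*r^3 + r^2*(60 - 48*s) + r*(32*s^2 - 18*s + 18) + 48*s^3 - 142*s^2 + 102*s - 20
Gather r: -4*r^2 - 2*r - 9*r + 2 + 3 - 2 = -4*r^2 - 11*r + 3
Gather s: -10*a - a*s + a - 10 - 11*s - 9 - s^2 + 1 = -9*a - s^2 + s*(-a - 11) - 18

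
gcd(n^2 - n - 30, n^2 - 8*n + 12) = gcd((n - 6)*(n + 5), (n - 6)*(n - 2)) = n - 6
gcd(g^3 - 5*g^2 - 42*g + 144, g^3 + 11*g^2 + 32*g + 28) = 1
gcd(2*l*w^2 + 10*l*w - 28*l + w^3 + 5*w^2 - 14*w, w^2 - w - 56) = w + 7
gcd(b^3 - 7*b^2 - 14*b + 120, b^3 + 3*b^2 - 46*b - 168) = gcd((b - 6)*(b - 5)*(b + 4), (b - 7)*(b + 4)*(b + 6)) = b + 4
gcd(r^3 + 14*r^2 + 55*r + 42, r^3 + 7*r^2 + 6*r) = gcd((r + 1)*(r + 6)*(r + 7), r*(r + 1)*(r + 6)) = r^2 + 7*r + 6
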